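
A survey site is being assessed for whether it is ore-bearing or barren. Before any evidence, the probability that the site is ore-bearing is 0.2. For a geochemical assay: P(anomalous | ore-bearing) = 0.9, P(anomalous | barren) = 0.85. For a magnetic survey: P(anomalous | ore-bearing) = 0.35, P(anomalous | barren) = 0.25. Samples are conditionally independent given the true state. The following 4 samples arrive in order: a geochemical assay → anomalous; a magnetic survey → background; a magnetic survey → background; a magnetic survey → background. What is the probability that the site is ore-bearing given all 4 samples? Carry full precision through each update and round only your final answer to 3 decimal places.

Each posterior becomes the prior for the next update.
After a geochemical assay='anomalous': P(ore) = 0.9·0.2000 / (0.9·0.2000 + 0.85·0.8000) ≈ 0.2093
After a magnetic survey='background': P(ore) = 0.65·0.2093 / (0.65·0.2093 + 0.75·0.7907) ≈ 0.1866
After a magnetic survey='background': P(ore) = 0.65·0.1866 / (0.65·0.1866 + 0.75·0.8134) ≈ 0.1658
After a magnetic survey='background': P(ore) = 0.65·0.1658 / (0.65·0.1658 + 0.75·0.8342) ≈ 0.1470

0.147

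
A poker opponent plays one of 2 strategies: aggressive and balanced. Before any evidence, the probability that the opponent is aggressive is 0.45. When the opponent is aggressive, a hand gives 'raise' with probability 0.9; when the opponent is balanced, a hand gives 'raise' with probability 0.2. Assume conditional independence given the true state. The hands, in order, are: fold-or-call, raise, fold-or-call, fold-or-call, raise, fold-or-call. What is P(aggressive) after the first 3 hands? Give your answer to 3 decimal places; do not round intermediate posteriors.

After 'fold-or-call': P(aggressive) = 0.1·0.4500 / (0.1·0.4500 + 0.8·0.5500) ≈ 0.0928
After 'raise': P(aggressive) = 0.9·0.0928 / (0.9·0.0928 + 0.2·0.9072) ≈ 0.3152
After 'fold-or-call': P(aggressive) = 0.1·0.3152 / (0.1·0.3152 + 0.8·0.6848) ≈ 0.0544

0.054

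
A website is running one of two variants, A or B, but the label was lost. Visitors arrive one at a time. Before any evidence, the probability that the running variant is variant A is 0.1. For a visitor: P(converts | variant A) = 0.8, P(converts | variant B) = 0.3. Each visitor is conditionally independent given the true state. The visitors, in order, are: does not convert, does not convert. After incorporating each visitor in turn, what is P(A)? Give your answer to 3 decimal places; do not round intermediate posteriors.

After 'does not convert': P(A) = 0.2·0.1000 / (0.2·0.1000 + 0.7·0.9000) ≈ 0.0308
After 'does not convert': P(A) = 0.2·0.0308 / (0.2·0.0308 + 0.7·0.9692) ≈ 0.0090

0.009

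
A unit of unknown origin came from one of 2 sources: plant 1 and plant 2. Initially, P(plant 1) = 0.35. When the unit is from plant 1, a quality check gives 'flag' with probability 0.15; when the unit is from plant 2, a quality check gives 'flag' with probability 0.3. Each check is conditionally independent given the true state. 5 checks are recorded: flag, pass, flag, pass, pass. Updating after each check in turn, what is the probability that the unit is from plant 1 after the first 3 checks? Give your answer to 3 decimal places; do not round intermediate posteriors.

After 'flag': P(plant 1) = 0.15·0.3500 / (0.15·0.3500 + 0.3·0.6500) ≈ 0.2121
After 'pass': P(plant 1) = 0.85·0.2121 / (0.85·0.2121 + 0.7·0.7879) ≈ 0.2464
After 'flag': P(plant 1) = 0.15·0.2464 / (0.15·0.2464 + 0.3·0.7536) ≈ 0.1405

0.140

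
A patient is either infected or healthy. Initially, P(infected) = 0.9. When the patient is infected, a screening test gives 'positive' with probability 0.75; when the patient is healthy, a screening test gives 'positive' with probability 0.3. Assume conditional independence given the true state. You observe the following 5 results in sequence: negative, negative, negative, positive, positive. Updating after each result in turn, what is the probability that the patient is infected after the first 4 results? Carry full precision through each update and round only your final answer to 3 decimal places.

Each posterior becomes the prior for the next update.
After 'negative': P(infected) = 0.25·0.9000 / (0.25·0.9000 + 0.7·0.1000) ≈ 0.7627
After 'negative': P(infected) = 0.25·0.7627 / (0.25·0.7627 + 0.7·0.2373) ≈ 0.5344
After 'negative': P(infected) = 0.25·0.5344 / (0.25·0.5344 + 0.7·0.4656) ≈ 0.2908
After 'positive': P(infected) = 0.75·0.2908 / (0.75·0.2908 + 0.3·0.7092) ≈ 0.5062

0.506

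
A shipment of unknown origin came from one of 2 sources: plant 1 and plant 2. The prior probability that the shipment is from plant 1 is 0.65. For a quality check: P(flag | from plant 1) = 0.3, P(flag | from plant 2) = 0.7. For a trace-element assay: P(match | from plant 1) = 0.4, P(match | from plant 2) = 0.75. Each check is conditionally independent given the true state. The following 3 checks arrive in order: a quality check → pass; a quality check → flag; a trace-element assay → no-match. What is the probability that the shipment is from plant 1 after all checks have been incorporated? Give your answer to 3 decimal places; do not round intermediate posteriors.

Each posterior becomes the prior for the next update.
After a quality check='pass': P(plant 1) = 0.7·0.6500 / (0.7·0.6500 + 0.3·0.3500) ≈ 0.8125
After a quality check='flag': P(plant 1) = 0.3·0.8125 / (0.3·0.8125 + 0.7·0.1875) ≈ 0.6500
After a trace-element assay='no-match': P(plant 1) = 0.6·0.6500 / (0.6·0.6500 + 0.25·0.3500) ≈ 0.8168

0.817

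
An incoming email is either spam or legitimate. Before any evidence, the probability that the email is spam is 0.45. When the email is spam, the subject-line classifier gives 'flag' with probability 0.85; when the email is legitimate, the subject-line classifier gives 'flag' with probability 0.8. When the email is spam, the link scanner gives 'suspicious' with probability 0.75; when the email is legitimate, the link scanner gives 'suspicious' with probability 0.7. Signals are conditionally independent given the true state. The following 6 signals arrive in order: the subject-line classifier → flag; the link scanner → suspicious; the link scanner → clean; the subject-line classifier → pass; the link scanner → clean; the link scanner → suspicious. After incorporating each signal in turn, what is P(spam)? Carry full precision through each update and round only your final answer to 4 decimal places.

0.3420

After the subject-line classifier='flag': P(spam) = 0.85·0.4500 / (0.85·0.4500 + 0.8·0.5500) ≈ 0.4650
After the link scanner='suspicious': P(spam) = 0.75·0.4650 / (0.75·0.4650 + 0.7·0.5350) ≈ 0.4822
After the link scanner='clean': P(spam) = 0.25·0.4822 / (0.25·0.4822 + 0.3·0.5178) ≈ 0.4370
After the subject-line classifier='pass': P(spam) = 0.15·0.4370 / (0.15·0.4370 + 0.2·0.5630) ≈ 0.3679
After the link scanner='clean': P(spam) = 0.25·0.3679 / (0.25·0.3679 + 0.3·0.6321) ≈ 0.3266
After the link scanner='suspicious': P(spam) = 0.75·0.3266 / (0.75·0.3266 + 0.7·0.6734) ≈ 0.3420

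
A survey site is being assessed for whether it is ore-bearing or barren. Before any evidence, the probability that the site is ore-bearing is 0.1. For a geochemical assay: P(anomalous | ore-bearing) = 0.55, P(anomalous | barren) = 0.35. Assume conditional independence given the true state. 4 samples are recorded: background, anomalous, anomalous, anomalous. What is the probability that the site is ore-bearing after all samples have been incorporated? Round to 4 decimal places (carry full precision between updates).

Each posterior becomes the prior for the next update.
After 'background': P(ore) = 0.45·0.1000 / (0.45·0.1000 + 0.65·0.9000) ≈ 0.0714
After 'anomalous': P(ore) = 0.55·0.0714 / (0.55·0.0714 + 0.35·0.9286) ≈ 0.1078
After 'anomalous': P(ore) = 0.55·0.1078 / (0.55·0.1078 + 0.35·0.8922) ≈ 0.1596
After 'anomalous': P(ore) = 0.55·0.1596 / (0.55·0.1596 + 0.35·0.8404) ≈ 0.2299

0.2299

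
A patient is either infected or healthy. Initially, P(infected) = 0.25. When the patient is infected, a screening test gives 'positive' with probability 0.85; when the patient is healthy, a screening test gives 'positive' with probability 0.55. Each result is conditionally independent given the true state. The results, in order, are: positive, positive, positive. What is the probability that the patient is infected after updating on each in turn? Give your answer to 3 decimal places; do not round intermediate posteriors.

Each posterior becomes the prior for the next update.
After 'positive': P(infected) = 0.85·0.2500 / (0.85·0.2500 + 0.55·0.7500) ≈ 0.3400
After 'positive': P(infected) = 0.85·0.3400 / (0.85·0.3400 + 0.55·0.6600) ≈ 0.4433
After 'positive': P(infected) = 0.85·0.4433 / (0.85·0.4433 + 0.55·0.5567) ≈ 0.5517

0.552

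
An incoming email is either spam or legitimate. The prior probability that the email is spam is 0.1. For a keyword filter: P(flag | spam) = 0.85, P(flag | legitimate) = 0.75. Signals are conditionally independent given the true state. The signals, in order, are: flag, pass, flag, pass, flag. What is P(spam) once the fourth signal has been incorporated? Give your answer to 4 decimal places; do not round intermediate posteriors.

After 'flag': P(spam) = 0.85·0.1000 / (0.85·0.1000 + 0.75·0.9000) ≈ 0.1118
After 'pass': P(spam) = 0.15·0.1118 / (0.15·0.1118 + 0.25·0.8882) ≈ 0.0702
After 'flag': P(spam) = 0.85·0.0702 / (0.85·0.0702 + 0.75·0.9298) ≈ 0.0789
After 'pass': P(spam) = 0.15·0.0789 / (0.15·0.0789 + 0.25·0.9211) ≈ 0.0489

0.0489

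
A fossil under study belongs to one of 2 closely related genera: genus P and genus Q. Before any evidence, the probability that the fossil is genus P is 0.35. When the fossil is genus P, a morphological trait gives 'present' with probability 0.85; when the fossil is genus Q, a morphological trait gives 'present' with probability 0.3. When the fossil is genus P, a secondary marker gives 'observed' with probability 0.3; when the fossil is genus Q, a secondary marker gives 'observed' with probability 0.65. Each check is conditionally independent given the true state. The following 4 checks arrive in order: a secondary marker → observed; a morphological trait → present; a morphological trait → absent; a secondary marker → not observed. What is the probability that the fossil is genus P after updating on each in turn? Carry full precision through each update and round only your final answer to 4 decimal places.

0.2318

After a secondary marker='observed': P(genus P) = 0.3·0.3500 / (0.3·0.3500 + 0.65·0.6500) ≈ 0.1991
After a morphological trait='present': P(genus P) = 0.85·0.1991 / (0.85·0.1991 + 0.3·0.8009) ≈ 0.4132
After a morphological trait='absent': P(genus P) = 0.15·0.4132 / (0.15·0.4132 + 0.7·0.5868) ≈ 0.1311
After a secondary marker='not observed': P(genus P) = 0.7·0.1311 / (0.7·0.1311 + 0.35·0.8689) ≈ 0.2318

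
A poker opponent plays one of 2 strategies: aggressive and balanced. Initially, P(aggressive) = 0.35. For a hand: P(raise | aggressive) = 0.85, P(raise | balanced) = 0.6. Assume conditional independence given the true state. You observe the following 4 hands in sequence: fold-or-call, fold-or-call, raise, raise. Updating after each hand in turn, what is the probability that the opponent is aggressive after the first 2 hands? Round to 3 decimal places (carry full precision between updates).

After 'fold-or-call': P(aggressive) = 0.15·0.3500 / (0.15·0.3500 + 0.4·0.6500) ≈ 0.1680
After 'fold-or-call': P(aggressive) = 0.15·0.1680 / (0.15·0.1680 + 0.4·0.8320) ≈ 0.0704

0.070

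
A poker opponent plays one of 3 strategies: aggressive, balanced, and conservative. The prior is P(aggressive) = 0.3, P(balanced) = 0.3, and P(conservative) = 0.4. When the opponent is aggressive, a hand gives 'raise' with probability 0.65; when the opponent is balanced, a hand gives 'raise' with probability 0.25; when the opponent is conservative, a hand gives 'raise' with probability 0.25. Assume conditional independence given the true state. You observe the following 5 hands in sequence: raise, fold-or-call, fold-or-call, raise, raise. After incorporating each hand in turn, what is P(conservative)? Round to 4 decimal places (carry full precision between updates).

0.2164

After 'raise': normaliser = 0.65·0.3000 + 0.25·0.3000 + 0.25·0.4000; P(aggressive) ≈ 0.5270, P(balanced) ≈ 0.2027, P(conservative) ≈ 0.2703
After 'fold-or-call': normaliser = 0.35·0.5270 + 0.75·0.2027 + 0.75·0.2703; P(aggressive) ≈ 0.3421, P(balanced) ≈ 0.2820, P(conservative) ≈ 0.3759
After 'fold-or-call': normaliser = 0.35·0.3421 + 0.75·0.2820 + 0.75·0.3759; P(aggressive) ≈ 0.1953, P(balanced) ≈ 0.3449, P(conservative) ≈ 0.4598
After 'raise': normaliser = 0.65·0.1953 + 0.25·0.3449 + 0.25·0.4598; P(aggressive) ≈ 0.3869, P(balanced) ≈ 0.2628, P(conservative) ≈ 0.3504
After 'raise': normaliser = 0.65·0.3869 + 0.25·0.2628 + 0.25·0.3504; P(aggressive) ≈ 0.6213, P(balanced) ≈ 0.1623, P(conservative) ≈ 0.2164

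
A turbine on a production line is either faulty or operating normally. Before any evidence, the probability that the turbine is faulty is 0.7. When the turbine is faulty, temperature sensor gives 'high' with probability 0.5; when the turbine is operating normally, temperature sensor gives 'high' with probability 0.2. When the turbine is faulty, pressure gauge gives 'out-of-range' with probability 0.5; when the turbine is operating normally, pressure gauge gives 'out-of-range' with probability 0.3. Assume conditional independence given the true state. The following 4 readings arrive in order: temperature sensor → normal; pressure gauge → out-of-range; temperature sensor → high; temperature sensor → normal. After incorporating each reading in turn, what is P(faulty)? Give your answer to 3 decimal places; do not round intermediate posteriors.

0.792

Apply Bayes' rule sequentially, carrying P(faulty) forward.
After temperature sensor='normal': P(faulty) = 0.5·0.7000 / (0.5·0.7000 + 0.8·0.3000) ≈ 0.5932
After pressure gauge='out-of-range': P(faulty) = 0.5·0.5932 / (0.5·0.5932 + 0.3·0.4068) ≈ 0.7085
After temperature sensor='high': P(faulty) = 0.5·0.7085 / (0.5·0.7085 + 0.2·0.2915) ≈ 0.8587
After temperature sensor='normal': P(faulty) = 0.5·0.8587 / (0.5·0.8587 + 0.8·0.1413) ≈ 0.7916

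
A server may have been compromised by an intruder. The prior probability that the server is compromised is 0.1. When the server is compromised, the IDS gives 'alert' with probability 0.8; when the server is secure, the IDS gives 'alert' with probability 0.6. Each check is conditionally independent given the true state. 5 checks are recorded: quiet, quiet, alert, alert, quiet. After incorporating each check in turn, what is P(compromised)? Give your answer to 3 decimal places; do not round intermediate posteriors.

After 'quiet': P(compromised) = 0.2·0.1000 / (0.2·0.1000 + 0.4·0.9000) ≈ 0.0526
After 'quiet': P(compromised) = 0.2·0.0526 / (0.2·0.0526 + 0.4·0.9474) ≈ 0.0270
After 'alert': P(compromised) = 0.8·0.0270 / (0.8·0.0270 + 0.6·0.9730) ≈ 0.0357
After 'alert': P(compromised) = 0.8·0.0357 / (0.8·0.0357 + 0.6·0.9643) ≈ 0.0471
After 'quiet': P(compromised) = 0.2·0.0471 / (0.2·0.0471 + 0.4·0.9529) ≈ 0.0241

0.024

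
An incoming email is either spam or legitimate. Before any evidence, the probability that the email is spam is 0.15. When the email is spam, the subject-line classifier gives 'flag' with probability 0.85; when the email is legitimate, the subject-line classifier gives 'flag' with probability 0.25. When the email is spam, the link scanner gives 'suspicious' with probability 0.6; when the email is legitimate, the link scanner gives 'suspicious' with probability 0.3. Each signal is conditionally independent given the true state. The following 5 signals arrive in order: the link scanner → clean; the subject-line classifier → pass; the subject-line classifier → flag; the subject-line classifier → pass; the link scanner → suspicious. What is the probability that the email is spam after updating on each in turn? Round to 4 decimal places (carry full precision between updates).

Apply Bayes' rule sequentially, carrying P(spam) forward.
After the link scanner='clean': P(spam) = 0.4·0.1500 / (0.4·0.1500 + 0.7·0.8500) ≈ 0.0916
After the subject-line classifier='pass': P(spam) = 0.15·0.0916 / (0.15·0.0916 + 0.75·0.9084) ≈ 0.0198
After the subject-line classifier='flag': P(spam) = 0.85·0.0198 / (0.85·0.0198 + 0.25·0.9802) ≈ 0.0642
After the subject-line classifier='pass': P(spam) = 0.15·0.0642 / (0.15·0.0642 + 0.75·0.9358) ≈ 0.0135
After the link scanner='suspicious': P(spam) = 0.6·0.0135 / (0.6·0.0135 + 0.3·0.9865) ≈ 0.0267

0.0267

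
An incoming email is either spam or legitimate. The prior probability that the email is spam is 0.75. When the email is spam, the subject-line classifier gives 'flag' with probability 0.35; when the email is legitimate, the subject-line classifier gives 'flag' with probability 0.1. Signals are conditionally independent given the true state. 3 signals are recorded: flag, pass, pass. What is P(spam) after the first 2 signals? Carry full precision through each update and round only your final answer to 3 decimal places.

After 'flag': P(spam) = 0.35·0.7500 / (0.35·0.7500 + 0.1·0.2500) ≈ 0.9130
After 'pass': P(spam) = 0.65·0.9130 / (0.65·0.9130 + 0.9·0.0870) ≈ 0.8835

0.883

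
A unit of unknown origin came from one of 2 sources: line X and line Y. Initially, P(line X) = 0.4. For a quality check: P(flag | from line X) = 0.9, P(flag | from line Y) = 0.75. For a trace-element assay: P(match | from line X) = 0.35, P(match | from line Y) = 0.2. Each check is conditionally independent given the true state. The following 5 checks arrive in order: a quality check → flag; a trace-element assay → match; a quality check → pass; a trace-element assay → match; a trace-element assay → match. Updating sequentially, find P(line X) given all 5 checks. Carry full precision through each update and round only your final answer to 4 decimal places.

After a quality check='flag': P(line X) = 0.9·0.4000 / (0.9·0.4000 + 0.75·0.6000) ≈ 0.4444
After a trace-element assay='match': P(line X) = 0.35·0.4444 / (0.35·0.4444 + 0.2·0.5556) ≈ 0.5833
After a quality check='pass': P(line X) = 0.1·0.5833 / (0.1·0.5833 + 0.25·0.4167) ≈ 0.3590
After a trace-element assay='match': P(line X) = 0.35·0.3590 / (0.35·0.3590 + 0.2·0.6410) ≈ 0.4949
After a trace-element assay='match': P(line X) = 0.35·0.4949 / (0.35·0.4949 + 0.2·0.5051) ≈ 0.6317

0.6317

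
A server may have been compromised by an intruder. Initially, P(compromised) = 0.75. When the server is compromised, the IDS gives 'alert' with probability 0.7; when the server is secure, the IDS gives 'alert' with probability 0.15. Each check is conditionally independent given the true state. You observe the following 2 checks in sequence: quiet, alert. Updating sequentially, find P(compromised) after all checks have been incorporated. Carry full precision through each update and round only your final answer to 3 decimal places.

0.832

Each posterior becomes the prior for the next update.
After 'quiet': P(compromised) = 0.3·0.7500 / (0.3·0.7500 + 0.85·0.2500) ≈ 0.5143
After 'alert': P(compromised) = 0.7·0.5143 / (0.7·0.5143 + 0.15·0.4857) ≈ 0.8317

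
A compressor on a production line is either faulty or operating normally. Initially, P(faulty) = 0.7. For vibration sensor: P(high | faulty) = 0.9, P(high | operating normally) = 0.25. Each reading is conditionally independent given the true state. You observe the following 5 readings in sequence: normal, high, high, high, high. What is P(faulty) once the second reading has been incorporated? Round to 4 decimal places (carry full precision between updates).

Apply Bayes' rule sequentially, carrying P(faulty) forward.
After 'normal': P(faulty) = 0.1·0.7000 / (0.1·0.7000 + 0.75·0.3000) ≈ 0.2373
After 'high': P(faulty) = 0.9·0.2373 / (0.9·0.2373 + 0.25·0.7627) ≈ 0.5283

0.5283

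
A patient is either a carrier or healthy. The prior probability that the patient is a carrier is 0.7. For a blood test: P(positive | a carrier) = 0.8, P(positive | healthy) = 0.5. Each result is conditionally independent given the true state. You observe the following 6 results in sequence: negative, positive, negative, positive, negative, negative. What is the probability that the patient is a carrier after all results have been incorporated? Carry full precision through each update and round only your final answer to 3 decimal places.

0.133

After 'negative': P(carrier) = 0.2·0.7000 / (0.2·0.7000 + 0.5·0.3000) ≈ 0.4828
After 'positive': P(carrier) = 0.8·0.4828 / (0.8·0.4828 + 0.5·0.5172) ≈ 0.5989
After 'negative': P(carrier) = 0.2·0.5989 / (0.2·0.5989 + 0.5·0.4011) ≈ 0.3740
After 'positive': P(carrier) = 0.8·0.3740 / (0.8·0.3740 + 0.5·0.6260) ≈ 0.4887
After 'negative': P(carrier) = 0.2·0.4887 / (0.2·0.4887 + 0.5·0.5113) ≈ 0.2766
After 'negative': P(carrier) = 0.2·0.2766 / (0.2·0.2766 + 0.5·0.7234) ≈ 0.1326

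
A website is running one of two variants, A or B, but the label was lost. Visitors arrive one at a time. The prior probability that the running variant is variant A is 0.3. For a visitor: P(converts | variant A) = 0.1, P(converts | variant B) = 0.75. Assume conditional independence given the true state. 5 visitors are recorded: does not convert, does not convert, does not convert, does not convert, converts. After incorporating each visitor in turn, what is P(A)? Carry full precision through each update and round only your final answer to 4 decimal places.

0.9056

After 'does not convert': P(A) = 0.9·0.3000 / (0.9·0.3000 + 0.25·0.7000) ≈ 0.6067
After 'does not convert': P(A) = 0.9·0.6067 / (0.9·0.6067 + 0.25·0.3933) ≈ 0.8474
After 'does not convert': P(A) = 0.9·0.8474 / (0.9·0.8474 + 0.25·0.1526) ≈ 0.9524
After 'does not convert': P(A) = 0.9·0.9524 / (0.9·0.9524 + 0.25·0.0476) ≈ 0.9863
After 'converts': P(A) = 0.1·0.9863 / (0.1·0.9863 + 0.75·0.0137) ≈ 0.9056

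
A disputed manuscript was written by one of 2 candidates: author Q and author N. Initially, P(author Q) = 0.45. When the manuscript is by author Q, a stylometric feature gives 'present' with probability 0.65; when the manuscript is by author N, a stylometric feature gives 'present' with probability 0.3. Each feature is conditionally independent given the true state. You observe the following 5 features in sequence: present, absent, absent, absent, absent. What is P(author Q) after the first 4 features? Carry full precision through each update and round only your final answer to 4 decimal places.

After 'present': P(author Q) = 0.65·0.4500 / (0.65·0.4500 + 0.3·0.5500) ≈ 0.6393
After 'absent': P(author Q) = 0.35·0.6393 / (0.35·0.6393 + 0.7·0.3607) ≈ 0.4699
After 'absent': P(author Q) = 0.35·0.4699 / (0.35·0.4699 + 0.7·0.5301) ≈ 0.3071
After 'absent': P(author Q) = 0.35·0.3071 / (0.35·0.3071 + 0.7·0.6929) ≈ 0.1814

0.1814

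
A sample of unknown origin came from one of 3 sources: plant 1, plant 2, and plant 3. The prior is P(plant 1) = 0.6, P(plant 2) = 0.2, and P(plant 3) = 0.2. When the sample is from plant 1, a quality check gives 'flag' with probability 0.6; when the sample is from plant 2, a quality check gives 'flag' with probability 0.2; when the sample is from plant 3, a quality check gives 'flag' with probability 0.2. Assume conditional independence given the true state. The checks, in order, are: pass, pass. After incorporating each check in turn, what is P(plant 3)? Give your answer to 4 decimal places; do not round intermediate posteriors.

After 'pass': normaliser = 0.4·0.6000 + 0.8·0.2000 + 0.8·0.2000; P(plant 1) ≈ 0.4286, P(plant 2) ≈ 0.2857, P(plant 3) ≈ 0.2857
After 'pass': normaliser = 0.4·0.4286 + 0.8·0.2857 + 0.8·0.2857; P(plant 1) ≈ 0.2727, P(plant 2) ≈ 0.3636, P(plant 3) ≈ 0.3636

0.3636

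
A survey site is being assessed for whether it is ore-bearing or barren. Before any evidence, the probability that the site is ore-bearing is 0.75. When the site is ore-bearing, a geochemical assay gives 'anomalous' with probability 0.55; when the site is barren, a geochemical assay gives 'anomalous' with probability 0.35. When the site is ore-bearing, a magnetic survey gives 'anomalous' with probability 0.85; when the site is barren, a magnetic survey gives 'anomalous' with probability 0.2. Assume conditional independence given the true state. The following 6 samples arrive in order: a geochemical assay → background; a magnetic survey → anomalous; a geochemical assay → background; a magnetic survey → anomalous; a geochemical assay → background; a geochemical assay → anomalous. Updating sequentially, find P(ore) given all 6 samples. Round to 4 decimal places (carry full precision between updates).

0.9658

Each posterior becomes the prior for the next update.
After a geochemical assay='background': P(ore) = 0.45·0.7500 / (0.45·0.7500 + 0.65·0.2500) ≈ 0.6750
After a magnetic survey='anomalous': P(ore) = 0.85·0.6750 / (0.85·0.6750 + 0.2·0.3250) ≈ 0.8982
After a geochemical assay='background': P(ore) = 0.45·0.8982 / (0.45·0.8982 + 0.65·0.1018) ≈ 0.8594
After a magnetic survey='anomalous': P(ore) = 0.85·0.8594 / (0.85·0.8594 + 0.2·0.1406) ≈ 0.9629
After a geochemical assay='background': P(ore) = 0.45·0.9629 / (0.45·0.9629 + 0.65·0.0371) ≈ 0.9473
After a geochemical assay='anomalous': P(ore) = 0.55·0.9473 / (0.55·0.9473 + 0.35·0.0527) ≈ 0.9658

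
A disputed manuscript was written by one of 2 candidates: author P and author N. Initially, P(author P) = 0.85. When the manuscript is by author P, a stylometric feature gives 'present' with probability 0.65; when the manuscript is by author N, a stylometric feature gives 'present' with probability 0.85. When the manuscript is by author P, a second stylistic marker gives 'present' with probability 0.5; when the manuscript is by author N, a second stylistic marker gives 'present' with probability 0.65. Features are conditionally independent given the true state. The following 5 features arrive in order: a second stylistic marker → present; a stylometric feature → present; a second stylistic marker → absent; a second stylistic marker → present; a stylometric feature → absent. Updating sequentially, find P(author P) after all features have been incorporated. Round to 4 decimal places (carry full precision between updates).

0.8953

Each posterior becomes the prior for the next update.
After a second stylistic marker='present': P(author P) = 0.5·0.8500 / (0.5·0.8500 + 0.65·0.1500) ≈ 0.8134
After a stylometric feature='present': P(author P) = 0.65·0.8134 / (0.65·0.8134 + 0.85·0.1866) ≈ 0.7692
After a second stylistic marker='absent': P(author P) = 0.5·0.7692 / (0.5·0.7692 + 0.35·0.2308) ≈ 0.8264
After a second stylistic marker='present': P(author P) = 0.5·0.8264 / (0.5·0.8264 + 0.65·0.1736) ≈ 0.7855
After a stylometric feature='absent': P(author P) = 0.35·0.7855 / (0.35·0.7855 + 0.15·0.2145) ≈ 0.8953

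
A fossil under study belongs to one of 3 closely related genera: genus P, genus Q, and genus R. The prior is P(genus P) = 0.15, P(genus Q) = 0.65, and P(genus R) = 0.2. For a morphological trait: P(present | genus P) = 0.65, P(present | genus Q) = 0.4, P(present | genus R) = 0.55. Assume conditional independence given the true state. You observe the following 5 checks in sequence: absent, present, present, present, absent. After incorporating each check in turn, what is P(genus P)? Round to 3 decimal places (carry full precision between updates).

0.189

Each posterior becomes the prior for the next update.
After 'absent': normaliser = 0.35·0.1500 + 0.6·0.6500 + 0.45·0.2000; P(genus P) ≈ 0.0986, P(genus Q) ≈ 0.7324, P(genus R) ≈ 0.1690
After 'present': normaliser = 0.65·0.0986 + 0.4·0.7324 + 0.55·0.1690; P(genus P) ≈ 0.1424, P(genus Q) ≈ 0.6510, P(genus R) ≈ 0.2066
After 'present': normaliser = 0.65·0.1424 + 0.4·0.6510 + 0.55·0.2066; P(genus P) ≈ 0.1984, P(genus Q) ≈ 0.5581, P(genus R) ≈ 0.2435
After 'present': normaliser = 0.65·0.1984 + 0.4·0.5581 + 0.55·0.2435; P(genus P) ≈ 0.2653, P(genus Q) ≈ 0.4592, P(genus R) ≈ 0.2755
After 'absent': normaliser = 0.35·0.2653 + 0.6·0.4592 + 0.45·0.2755; P(genus P) ≈ 0.1886, P(genus Q) ≈ 0.5596, P(genus R) ≈ 0.2518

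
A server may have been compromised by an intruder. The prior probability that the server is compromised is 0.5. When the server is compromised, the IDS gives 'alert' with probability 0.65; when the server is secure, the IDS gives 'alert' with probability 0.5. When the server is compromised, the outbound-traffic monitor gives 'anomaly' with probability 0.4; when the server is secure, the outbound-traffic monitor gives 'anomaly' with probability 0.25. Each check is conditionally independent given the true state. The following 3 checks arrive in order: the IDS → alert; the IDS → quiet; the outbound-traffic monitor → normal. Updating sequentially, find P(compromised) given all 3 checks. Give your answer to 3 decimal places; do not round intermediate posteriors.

0.421

After the IDS='alert': P(compromised) = 0.65·0.5000 / (0.65·0.5000 + 0.5·0.5000) ≈ 0.5652
After the IDS='quiet': P(compromised) = 0.35·0.5652 / (0.35·0.5652 + 0.5·0.4348) ≈ 0.4764
After the outbound-traffic monitor='normal': P(compromised) = 0.6·0.4764 / (0.6·0.4764 + 0.75·0.5236) ≈ 0.4213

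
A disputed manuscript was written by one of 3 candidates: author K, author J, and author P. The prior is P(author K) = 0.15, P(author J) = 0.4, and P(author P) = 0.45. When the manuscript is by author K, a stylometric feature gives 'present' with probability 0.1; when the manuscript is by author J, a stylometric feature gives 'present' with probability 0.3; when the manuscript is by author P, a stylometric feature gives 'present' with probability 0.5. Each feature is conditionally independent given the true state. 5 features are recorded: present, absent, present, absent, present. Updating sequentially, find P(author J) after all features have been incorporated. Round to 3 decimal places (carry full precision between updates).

After 'present': normaliser = 0.1·0.1500 + 0.3·0.4000 + 0.5·0.4500; P(author K) ≈ 0.0417, P(author J) ≈ 0.3333, P(author P) ≈ 0.6250
After 'absent': normaliser = 0.9·0.0417 + 0.7·0.3333 + 0.5·0.6250; P(author K) ≈ 0.0643, P(author J) ≈ 0.4000, P(author P) ≈ 0.5357
After 'present': normaliser = 0.1·0.0643 + 0.3·0.4000 + 0.5·0.5357; P(author K) ≈ 0.0163, P(author J) ≈ 0.3043, P(author P) ≈ 0.6793
After 'absent': normaliser = 0.9·0.0163 + 0.7·0.3043 + 0.5·0.6793; P(author K) ≈ 0.0259, P(author J) ≈ 0.3755, P(author P) ≈ 0.5987
After 'present': normaliser = 0.1·0.0259 + 0.3·0.3755 + 0.5·0.5987; P(author K) ≈ 0.0062, P(author J) ≈ 0.2717, P(author P) ≈ 0.7220

0.272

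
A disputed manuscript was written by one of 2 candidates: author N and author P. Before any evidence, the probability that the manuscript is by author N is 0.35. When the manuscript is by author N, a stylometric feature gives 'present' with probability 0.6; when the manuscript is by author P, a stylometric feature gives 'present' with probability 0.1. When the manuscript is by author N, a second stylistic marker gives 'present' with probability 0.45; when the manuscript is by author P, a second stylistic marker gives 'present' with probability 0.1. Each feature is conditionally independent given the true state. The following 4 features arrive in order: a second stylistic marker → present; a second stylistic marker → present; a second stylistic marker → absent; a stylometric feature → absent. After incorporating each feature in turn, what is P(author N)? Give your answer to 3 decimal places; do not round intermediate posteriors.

0.748

After a second stylistic marker='present': P(author N) = 0.45·0.3500 / (0.45·0.3500 + 0.1·0.6500) ≈ 0.7079
After a second stylistic marker='present': P(author N) = 0.45·0.7079 / (0.45·0.7079 + 0.1·0.2921) ≈ 0.9160
After a second stylistic marker='absent': P(author N) = 0.55·0.9160 / (0.55·0.9160 + 0.9·0.0840) ≈ 0.8695
After a stylometric feature='absent': P(author N) = 0.4·0.8695 / (0.4·0.8695 + 0.9·0.1305) ≈ 0.7476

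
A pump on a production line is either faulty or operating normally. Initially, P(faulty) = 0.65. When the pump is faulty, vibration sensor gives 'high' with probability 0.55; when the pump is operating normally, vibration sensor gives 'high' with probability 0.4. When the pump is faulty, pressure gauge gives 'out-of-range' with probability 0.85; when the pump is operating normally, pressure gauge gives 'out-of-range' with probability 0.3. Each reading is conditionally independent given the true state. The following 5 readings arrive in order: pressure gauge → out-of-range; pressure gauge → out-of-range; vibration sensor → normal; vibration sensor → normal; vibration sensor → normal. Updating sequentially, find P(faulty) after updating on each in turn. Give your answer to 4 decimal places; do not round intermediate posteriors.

0.8628

Each posterior becomes the prior for the next update.
After pressure gauge='out-of-range': P(faulty) = 0.85·0.6500 / (0.85·0.6500 + 0.3·0.3500) ≈ 0.8403
After pressure gauge='out-of-range': P(faulty) = 0.85·0.8403 / (0.85·0.8403 + 0.3·0.1597) ≈ 0.9371
After vibration sensor='normal': P(faulty) = 0.45·0.9371 / (0.45·0.9371 + 0.6·0.0629) ≈ 0.9179
After vibration sensor='normal': P(faulty) = 0.45·0.9179 / (0.45·0.9179 + 0.6·0.0821) ≈ 0.8935
After vibration sensor='normal': P(faulty) = 0.45·0.8935 / (0.45·0.8935 + 0.6·0.1065) ≈ 0.8628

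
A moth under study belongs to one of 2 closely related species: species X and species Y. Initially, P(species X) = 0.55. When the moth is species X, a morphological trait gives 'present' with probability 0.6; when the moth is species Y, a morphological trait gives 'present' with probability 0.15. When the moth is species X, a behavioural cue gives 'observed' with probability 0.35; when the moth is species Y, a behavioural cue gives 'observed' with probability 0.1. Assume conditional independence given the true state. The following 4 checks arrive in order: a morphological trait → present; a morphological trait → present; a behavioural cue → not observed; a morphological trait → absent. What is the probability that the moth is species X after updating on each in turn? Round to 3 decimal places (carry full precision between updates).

After a morphological trait='present': P(species X) = 0.6·0.5500 / (0.6·0.5500 + 0.15·0.4500) ≈ 0.8302
After a morphological trait='present': P(species X) = 0.6·0.8302 / (0.6·0.8302 + 0.15·0.1698) ≈ 0.9514
After a behavioural cue='not observed': P(species X) = 0.65·0.9514 / (0.65·0.9514 + 0.9·0.0486) ≈ 0.9339
After a morphological trait='absent': P(species X) = 0.4·0.9339 / (0.4·0.9339 + 0.85·0.0661) ≈ 0.8692

0.869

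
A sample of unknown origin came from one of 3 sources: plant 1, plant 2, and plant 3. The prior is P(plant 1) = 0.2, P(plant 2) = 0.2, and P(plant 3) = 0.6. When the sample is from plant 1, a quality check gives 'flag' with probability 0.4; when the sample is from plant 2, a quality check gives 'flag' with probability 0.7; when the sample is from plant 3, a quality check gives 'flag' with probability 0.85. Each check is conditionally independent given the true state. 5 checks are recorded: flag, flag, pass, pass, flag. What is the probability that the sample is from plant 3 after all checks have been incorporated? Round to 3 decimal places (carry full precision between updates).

Apply Bayes' rule sequentially, carrying P(plant 3) forward.
After 'flag': normaliser = 0.4·0.2000 + 0.7·0.2000 + 0.85·0.6000; P(plant 1) ≈ 0.1096, P(plant 2) ≈ 0.1918, P(plant 3) ≈ 0.6986
After 'flag': normaliser = 0.4·0.1096 + 0.7·0.1918 + 0.85·0.6986; P(plant 1) ≈ 0.0568, P(plant 2) ≈ 0.1739, P(plant 3) ≈ 0.7693
After 'pass': normaliser = 0.6·0.0568 + 0.3·0.1739 + 0.15·0.7693; P(plant 1) ≈ 0.1690, P(plant 2) ≈ 0.2587, P(plant 3) ≈ 0.5723
After 'pass': normaliser = 0.6·0.1690 + 0.3·0.2587 + 0.15·0.5723; P(plant 1) ≈ 0.3828, P(plant 2) ≈ 0.2931, P(plant 3) ≈ 0.3241
After 'flag': normaliser = 0.4·0.3828 + 0.7·0.2931 + 0.85·0.3241; P(plant 1) ≈ 0.2416, P(plant 2) ≈ 0.3237, P(plant 3) ≈ 0.4347

0.435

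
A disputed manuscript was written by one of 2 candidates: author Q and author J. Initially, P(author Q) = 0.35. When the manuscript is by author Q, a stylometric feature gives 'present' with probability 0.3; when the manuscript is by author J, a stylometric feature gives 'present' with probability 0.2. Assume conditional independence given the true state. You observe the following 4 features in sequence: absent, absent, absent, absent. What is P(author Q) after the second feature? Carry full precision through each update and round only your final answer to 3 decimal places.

After 'absent': P(author Q) = 0.7·0.3500 / (0.7·0.3500 + 0.8·0.6500) ≈ 0.3203
After 'absent': P(author Q) = 0.7·0.3203 / (0.7·0.3203 + 0.8·0.6797) ≈ 0.2919

0.292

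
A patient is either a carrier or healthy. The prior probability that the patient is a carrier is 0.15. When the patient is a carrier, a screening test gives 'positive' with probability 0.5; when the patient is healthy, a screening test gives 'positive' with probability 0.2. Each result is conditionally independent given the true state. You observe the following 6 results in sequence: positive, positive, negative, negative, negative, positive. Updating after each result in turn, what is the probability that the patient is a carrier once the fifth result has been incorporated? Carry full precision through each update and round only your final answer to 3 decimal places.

0.212

After 'positive': P(carrier) = 0.5·0.1500 / (0.5·0.1500 + 0.2·0.8500) ≈ 0.3061
After 'positive': P(carrier) = 0.5·0.3061 / (0.5·0.3061 + 0.2·0.6939) ≈ 0.5245
After 'negative': P(carrier) = 0.5·0.5245 / (0.5·0.5245 + 0.8·0.4755) ≈ 0.4081
After 'negative': P(carrier) = 0.5·0.4081 / (0.5·0.4081 + 0.8·0.5919) ≈ 0.3011
After 'negative': P(carrier) = 0.5·0.3011 / (0.5·0.3011 + 0.8·0.6989) ≈ 0.2121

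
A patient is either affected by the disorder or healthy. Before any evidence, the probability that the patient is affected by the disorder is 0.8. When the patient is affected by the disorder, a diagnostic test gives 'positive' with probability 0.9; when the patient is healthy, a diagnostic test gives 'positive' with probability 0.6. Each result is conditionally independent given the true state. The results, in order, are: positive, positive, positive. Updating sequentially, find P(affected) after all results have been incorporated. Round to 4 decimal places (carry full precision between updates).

0.9310

After 'positive': P(affected) = 0.9·0.8000 / (0.9·0.8000 + 0.6·0.2000) ≈ 0.8571
After 'positive': P(affected) = 0.9·0.8571 / (0.9·0.8571 + 0.6·0.1429) ≈ 0.9000
After 'positive': P(affected) = 0.9·0.9000 / (0.9·0.9000 + 0.6·0.1000) ≈ 0.9310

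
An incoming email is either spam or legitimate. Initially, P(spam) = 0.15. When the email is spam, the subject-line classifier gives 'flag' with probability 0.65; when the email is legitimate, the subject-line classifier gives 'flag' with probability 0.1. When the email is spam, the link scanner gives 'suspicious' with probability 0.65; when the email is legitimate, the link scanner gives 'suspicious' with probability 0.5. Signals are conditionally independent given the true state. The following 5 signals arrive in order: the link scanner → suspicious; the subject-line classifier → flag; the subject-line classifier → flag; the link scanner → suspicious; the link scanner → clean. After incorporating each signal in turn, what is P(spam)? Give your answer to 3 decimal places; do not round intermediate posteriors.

0.898

After the link scanner='suspicious': P(spam) = 0.65·0.1500 / (0.65·0.1500 + 0.5·0.8500) ≈ 0.1866
After the subject-line classifier='flag': P(spam) = 0.65·0.1866 / (0.65·0.1866 + 0.1·0.8134) ≈ 0.5986
After the subject-line classifier='flag': P(spam) = 0.65·0.5986 / (0.65·0.5986 + 0.1·0.4014) ≈ 0.9065
After the link scanner='suspicious': P(spam) = 0.65·0.9065 / (0.65·0.9065 + 0.5·0.0935) ≈ 0.9265
After the link scanner='clean': P(spam) = 0.35·0.9265 / (0.35·0.9265 + 0.5·0.0735) ≈ 0.8982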